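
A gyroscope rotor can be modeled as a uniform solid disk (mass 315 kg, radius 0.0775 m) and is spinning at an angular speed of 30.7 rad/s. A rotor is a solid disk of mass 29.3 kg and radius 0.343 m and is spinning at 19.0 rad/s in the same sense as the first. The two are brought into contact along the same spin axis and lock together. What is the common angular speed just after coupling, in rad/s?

|ω_f| ≈ 23.1 rad/s

No external torque acts about the common axis, so total angular momentum is conserved.
Moments of inertia: I_A = ½(315)(0.0775)² = 0.9460 kg·m²; I_B = ½(29.3)(0.343)² = 1.724 kg·m².
Taking A's sense as positive: L = (0.9460)(30.7) + (1.724)(19.0) = 61.79 kg·m²·rad/s.
Combined I = 0.9460 + 1.724 = 2.670 kg·m².
ω_f = L / I = 61.79 / 2.670 = 23.15 rad/s.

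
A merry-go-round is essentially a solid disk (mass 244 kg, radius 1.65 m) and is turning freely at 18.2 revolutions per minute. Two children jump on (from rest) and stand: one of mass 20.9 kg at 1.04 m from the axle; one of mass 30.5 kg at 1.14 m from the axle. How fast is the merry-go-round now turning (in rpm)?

ω_f ≈ 15.3 rpm

The added mass arrives with no angular momentum about the axle, and any external torque about the axle is negligible, so the system's angular momentum is conserved.
I_p = ½(244)(1.65)² = 332.1 kg·m².
Added inertia Σmr² = (20.9)(1.04)² + (30.5)(1.14)² = 62.24 kg·m²; I_f = 332.1 + 62.24 = 394.4 kg·m².
ω_f = I_p ω_i / I_f = (332.1)(18.2) / 394.4 = 15.33 rpm.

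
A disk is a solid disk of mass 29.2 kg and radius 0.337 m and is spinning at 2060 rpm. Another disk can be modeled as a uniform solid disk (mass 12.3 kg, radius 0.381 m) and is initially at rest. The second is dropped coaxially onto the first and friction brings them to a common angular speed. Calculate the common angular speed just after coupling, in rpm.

|ω_f| ≈ 1340 rpm

The coupling torques are internal; angular momentum about the shared axis is conserved.
Moments of inertia: I_A = ½(29.2)(0.337)² = 1.658 kg·m²; I_B = ½(12.3)(0.381)² = 0.8927 kg·m².
Taking A's sense as positive: L = (1.658)(2060) = 3416 kg·m²·rpm.
Combined I = 1.658 + 0.8927 = 2.551 kg·m².
ω_f = L / I = 3416 / 2.551 = 1339 rpm.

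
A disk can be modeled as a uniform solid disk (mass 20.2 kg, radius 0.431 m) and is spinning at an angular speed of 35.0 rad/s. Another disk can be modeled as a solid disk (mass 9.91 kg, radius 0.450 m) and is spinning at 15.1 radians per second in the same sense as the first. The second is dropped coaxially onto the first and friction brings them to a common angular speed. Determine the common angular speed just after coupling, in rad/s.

|ω_f| ≈ 28.1 rad/s

No external torque acts about the common axis, so total angular momentum is conserved.
Moments of inertia: I_A = ½(20.2)(0.431)² = 1.876 kg·m²; I_B = ½(9.91)(0.450)² = 1.003 kg·m².
Taking A's sense as positive: L = (1.876)(35.0) + (1.003)(15.1) = 80.82 kg·m²·rad/s.
Combined I = 1.876 + 1.003 = 2.880 kg·m².
ω_f = L / I = 80.82 / 2.880 = 28.07 rad/s.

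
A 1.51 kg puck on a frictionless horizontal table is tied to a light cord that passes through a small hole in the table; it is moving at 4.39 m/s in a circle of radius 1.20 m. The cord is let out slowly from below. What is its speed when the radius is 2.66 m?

v₂ ≈ 1.98 m/s

The only horizontal force on the mass is along the cord (radial), so it exerts no torque about the hole and angular momentum m v r is conserved.
v₂ = v₁ r₁ / r₂ = (4.39)(1.20) / (2.66) = 1.980 m/s.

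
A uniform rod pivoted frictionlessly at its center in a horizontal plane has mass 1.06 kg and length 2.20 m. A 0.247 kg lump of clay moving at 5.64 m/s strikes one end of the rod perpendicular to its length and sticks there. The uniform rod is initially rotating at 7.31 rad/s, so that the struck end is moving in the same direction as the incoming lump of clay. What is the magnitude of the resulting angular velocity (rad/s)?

|ω_f| ≈ 6.41 rad/s

About the pivot the impulsive forces during the collision are internal, so angular momentum about that axis is conserved.
I_p = (1/12)(1.06)(2.20)² = 0.4275 kg·m². Taking the sense of the lump of clay's angular momentum as positive, L_{lump} = m v R = (0.247)(5.64)(2.20/2) = 1.532 kg·m²/s.
L_i = +I_p ω_p + m v R = +(0.4275)(7.31) + 1.532 = 4.658 kg·m²/s.
After sticking, I_f = I_p + m R² = 0.4275 + (0.247)(2.20/2)² = 0.7264 kg·m².
ω_f = L_i / I_f = 4.658 / 0.7264 = 6.412 rad/s.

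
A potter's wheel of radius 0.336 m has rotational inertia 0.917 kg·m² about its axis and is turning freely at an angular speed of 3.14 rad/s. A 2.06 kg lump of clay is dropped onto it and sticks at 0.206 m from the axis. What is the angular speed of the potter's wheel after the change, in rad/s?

ω_f ≈ 2.87 rad/s

No external torque acts about the axis; L_before = L_after.
Added inertia Σmr² = (2.06)(0.206)² = 0.08742 kg·m²; I_f = 0.9170 + 0.08742 = 1.004 kg·m².
ω_f = I_p ω_i / I_f = (0.9170)(3.14) / 1.004 = 2.867 rad/s.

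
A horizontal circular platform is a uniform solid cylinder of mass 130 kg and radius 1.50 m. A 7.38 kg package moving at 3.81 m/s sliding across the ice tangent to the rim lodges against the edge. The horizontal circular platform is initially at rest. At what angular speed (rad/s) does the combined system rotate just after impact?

|ω_f| ≈ 0.259 rad/s

About the central axle the impulsive forces during the collision are internal, so angular momentum about that axis is conserved.
I_p = ½(130)(1.50)² = 146.2 kg·m². Taking the sense of the package's angular momentum as positive, L_{package} = m v R = (7.38)(3.81)(1.50) = 42.18 kg·m²/s.
L_i = 0 + 42.18 = 42.18 kg·m²/s.
After sticking, I_f = I_p + m R² = 146.2 + (7.38)(1.50)² = 162.9 kg·m².
ω_f = L_i / I_f = 42.18 / 162.9 = 0.2590 rad/s.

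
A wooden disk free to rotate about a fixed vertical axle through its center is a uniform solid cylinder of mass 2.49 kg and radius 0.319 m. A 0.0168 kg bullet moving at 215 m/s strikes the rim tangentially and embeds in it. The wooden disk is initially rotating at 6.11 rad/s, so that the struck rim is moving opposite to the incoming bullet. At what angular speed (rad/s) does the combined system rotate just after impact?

|ω_f| ≈ 2.94 rad/s

About the axle the impulsive forces during the collision are internal, so angular momentum about that axis is conserved.
I_p = ½(2.49)(0.319)² = 0.1267 kg·m². Taking the sense of the bullet's angular momentum as positive, L_{bullet} = m v R = (0.0168)(215)(0.319) = 1.152 kg·m²/s.
L_i = −I_p ω_p + m v R = −(0.1267)(6.11) + 1.152 = 0.3781 kg·m²/s.
After sticking, I_f = I_p + m R² = 0.1267 + (0.0168)(0.319)² = 0.1284 kg·m².
ω_f = L_i / I_f = 0.3781 / 0.1284 = 2.945 rad/s.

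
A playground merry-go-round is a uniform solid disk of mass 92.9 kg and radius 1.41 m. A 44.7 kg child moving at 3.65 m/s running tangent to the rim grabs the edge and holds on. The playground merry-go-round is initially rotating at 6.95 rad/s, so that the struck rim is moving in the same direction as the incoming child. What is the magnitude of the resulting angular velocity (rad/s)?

The axle reaction passes through the axle and exerts no torque about it; angular momentum about the axle is conserved through the impact.
I_p = ½(92.9)(1.41)² = 92.35 kg·m². Taking the sense of the child's angular momentum as positive, L_{child} = m v R = (44.7)(3.65)(1.41) = 230.0 kg·m²/s.
L_i = +I_p ω_p + m v R = +(92.35)(6.95) + 230.0 = 871.9 kg·m²/s.
After sticking, I_f = I_p + m R² = 92.35 + (44.7)(1.41)² = 181.2 kg·m².
ω_f = L_i / I_f = 871.9 / 181.2 = 4.811 rad/s.

|ω_f| ≈ 4.81 rad/s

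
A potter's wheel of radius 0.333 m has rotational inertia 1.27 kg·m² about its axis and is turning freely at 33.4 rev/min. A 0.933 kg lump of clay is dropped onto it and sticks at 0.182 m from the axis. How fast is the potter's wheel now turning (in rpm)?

ω_f ≈ 32.6 rpm

No external torque acts about the axis; L_before = L_after.
Added inertia Σmr² = (0.933)(0.182)² = 0.03090 kg·m²; I_f = 1.270 + 0.03090 = 1.301 kg·m².
ω_f = I_p ω_i / I_f = (1.270)(33.4) / 1.301 = 32.61 rpm.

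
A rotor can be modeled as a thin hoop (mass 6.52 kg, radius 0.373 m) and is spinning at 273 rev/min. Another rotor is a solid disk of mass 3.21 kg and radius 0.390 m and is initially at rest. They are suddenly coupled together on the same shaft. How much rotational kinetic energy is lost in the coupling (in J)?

The coupling torques are internal; angular momentum about the shared axis is conserved.
Moments of inertia: I_A = (6.52)(0.373)² = 0.9071 kg·m²; I_B = ½(3.21)(0.390)² = 0.2441 kg·m².
Taking A's sense as positive: L = (0.9071)(273) = 247.6 kg·m²·rpm.
Combined I = 0.9071 + 0.2441 = 1.151 kg·m².
ω_f = L / I = 247.6 / 1.151 = 215.1 rpm.
KE_i = ½ΣIω² = 370.7 J; KE_f = ½(1.151)(22.53)² = 292.1 J.

ΔKE lost ≈ 78.6 J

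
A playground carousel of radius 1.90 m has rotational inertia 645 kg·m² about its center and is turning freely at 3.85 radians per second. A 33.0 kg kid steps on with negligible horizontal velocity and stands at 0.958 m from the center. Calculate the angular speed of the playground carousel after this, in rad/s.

ω_f ≈ 3.68 rad/s

The added mass arrives with no angular momentum about the center, and any external torque about the center is negligible, so the system's angular momentum is conserved.
Added inertia Σmr² = (33.0)(0.958)² = 30.29 kg·m²; I_f = 645.0 + 30.29 = 675.3 kg·m².
ω_f = I_p ω_i / I_f = (645.0)(3.85) / 675.3 = 3.677 rad/s.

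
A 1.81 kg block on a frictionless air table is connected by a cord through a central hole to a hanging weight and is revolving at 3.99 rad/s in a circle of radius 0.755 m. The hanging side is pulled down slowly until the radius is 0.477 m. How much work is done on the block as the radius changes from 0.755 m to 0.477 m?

W ≈ 12.4 J

The constraining force is radial, so m r² ω about the center is conserved.
ω₂ = ω₁ (r₁/r₂)² = (3.99)(0.755/0.477)² = 9.996 rad/s.
W = ΔKE = ½m(v₂² − v₁²) = 12.36 J.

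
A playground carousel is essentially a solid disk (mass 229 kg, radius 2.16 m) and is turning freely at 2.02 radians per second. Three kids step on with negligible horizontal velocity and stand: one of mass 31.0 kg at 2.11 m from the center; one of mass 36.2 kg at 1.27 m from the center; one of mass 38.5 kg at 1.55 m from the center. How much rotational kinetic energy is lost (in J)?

energy lost ≈ 383 J

The added mass arrives with no angular momentum about the center, and any external torque about the center is negligible, so the system's angular momentum is conserved.
I_p = ½(229)(2.16)² = 534.2 kg·m².
Added inertia Σmr² = (31.0)(2.11)² + (36.2)(1.27)² + (38.5)(1.55)² = 288.9 kg·m²; I_f = 534.2 + 288.9 = 823.1 kg·m².
ω_f = I_p ω_i / I_f = (534.2)(2.02) / 823.1 = 1.311 rad/s.
KE_i = ½(534.2)(2.020 rad/s)² = 1090 J; KE_f = ½(823.1)(1.311)² = 707.4 J.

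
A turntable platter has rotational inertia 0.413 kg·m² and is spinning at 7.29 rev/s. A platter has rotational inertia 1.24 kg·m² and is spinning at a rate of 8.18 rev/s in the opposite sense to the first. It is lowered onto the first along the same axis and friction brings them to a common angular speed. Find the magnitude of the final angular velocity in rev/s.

|ω_f| ≈ 4.31 rev/s

The coupling torques are internal; angular momentum about the shared axis is conserved.
Taking A's sense as positive: L = (0.4130)(7.29) − (1.240)(8.18) = -7.132 kg·m²·rev/s.
Combined I = 0.4130 + 1.240 = 1.653 kg·m².
ω_f = L / I = -7.132 / 1.653 = -4.315 rev/s.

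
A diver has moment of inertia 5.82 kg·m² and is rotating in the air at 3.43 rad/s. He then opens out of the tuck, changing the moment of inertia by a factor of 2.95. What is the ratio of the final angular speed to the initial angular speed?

No external torque acts about the spin axis, so angular momentum is conserved.
I₂ = 2.95 × 5.82 = 17.17 kg·m².
ω₂/ω₁ = I₁/I₂ = 5.820 / 17.17 = 0.3390.

ω₂/ω₁ ≈ 0.339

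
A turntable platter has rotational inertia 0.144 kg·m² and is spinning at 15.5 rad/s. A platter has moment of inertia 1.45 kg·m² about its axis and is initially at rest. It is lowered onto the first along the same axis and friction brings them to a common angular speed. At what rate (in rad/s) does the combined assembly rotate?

|ω_f| ≈ 1.40 rad/s

The coupling torques are internal; angular momentum about the shared axis is conserved.
Taking A's sense as positive: L = (0.1440)(15.5) = 2.232 kg·m²·rad/s.
Combined I = 0.1440 + 1.450 = 1.594 kg·m².
ω_f = L / I = 2.232 / 1.594 = 1.400 rad/s.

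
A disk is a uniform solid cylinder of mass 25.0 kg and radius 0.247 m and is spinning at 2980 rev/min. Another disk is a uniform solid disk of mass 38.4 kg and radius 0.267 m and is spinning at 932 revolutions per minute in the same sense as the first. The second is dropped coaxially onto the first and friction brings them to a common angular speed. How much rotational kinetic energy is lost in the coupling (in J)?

ΔKE lost ≈ 11300 J

No external torque acts about the common axis, so total angular momentum is conserved.
Moments of inertia: I_A = ½(25.0)(0.247)² = 0.7626 kg·m²; I_B = ½(38.4)(0.267)² = 1.369 kg·m².
Taking A's sense as positive: L = (0.7626)(2980) + (1.369)(932) = 3548 kg·m²·rpm.
Combined I = 0.7626 + 1.369 = 2.131 kg·m².
ω_f = L / I = 3548 / 2.131 = 1665 rpm.
KE_i = ½ΣIω² = 43650 J; KE_f = ½(2.131)(174.3)² = 32390 J.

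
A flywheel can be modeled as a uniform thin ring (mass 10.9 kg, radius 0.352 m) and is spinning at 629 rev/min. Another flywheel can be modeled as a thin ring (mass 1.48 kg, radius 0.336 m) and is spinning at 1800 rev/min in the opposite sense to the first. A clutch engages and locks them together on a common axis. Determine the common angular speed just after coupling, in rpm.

|ω_f| ≈ 362 rpm

The coupling torques are internal; angular momentum about the shared axis is conserved.
Moments of inertia: I_A = (10.9)(0.352)² = 1.351 kg·m²; I_B = (1.48)(0.336)² = 0.1671 kg·m².
Taking A's sense as positive: L = (1.351)(629) − (0.1671)(1800) = 548.7 kg·m²·rpm.
Combined I = 1.351 + 0.1671 = 1.518 kg·m².
ω_f = L / I = 548.7 / 1.518 = 361.6 rpm.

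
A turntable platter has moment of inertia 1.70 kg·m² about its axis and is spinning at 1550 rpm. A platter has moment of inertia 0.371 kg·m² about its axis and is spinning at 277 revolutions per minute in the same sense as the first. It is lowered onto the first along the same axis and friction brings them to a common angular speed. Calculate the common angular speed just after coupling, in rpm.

No external torque acts about the common axis, so total angular momentum is conserved.
Taking A's sense as positive: L = (1.700)(1550) + (0.3710)(277) = 2738 kg·m²·rpm.
Combined I = 1.700 + 0.3710 = 2.071 kg·m².
ω_f = L / I = 2738 / 2.071 = 1322 rpm.

|ω_f| ≈ 1320 rpm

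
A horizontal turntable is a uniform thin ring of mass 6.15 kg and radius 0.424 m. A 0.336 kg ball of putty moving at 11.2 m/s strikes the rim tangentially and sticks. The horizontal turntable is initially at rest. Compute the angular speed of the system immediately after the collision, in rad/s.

The axle reaction passes through the axle and exerts no torque about it; angular momentum about the axle is conserved through the impact.
I_p = (6.15)(0.424)² = 1.106 kg·m². Taking the sense of the ball of putty's angular momentum as positive, L_{ball} = m v R = (0.336)(11.2)(0.424) = 1.596 kg·m²/s.
L_i = 0 + 1.596 = 1.596 kg·m²/s.
After sticking, I_f = I_p + m R² = 1.106 + (0.336)(0.424)² = 1.166 kg·m².
ω_f = L_i / I_f = 1.596 / 1.166 = 1.368 rad/s.

|ω_f| ≈ 1.37 rad/s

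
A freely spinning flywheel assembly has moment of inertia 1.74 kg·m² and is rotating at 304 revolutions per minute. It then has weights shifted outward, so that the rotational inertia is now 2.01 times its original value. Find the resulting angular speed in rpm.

ω₂ ≈ 151 rpm

No external torque acts about the spin axis, so angular momentum is conserved.
I₂ = 2.01 × 1.74 = 3.497 kg·m².
ω₂ = I₁ω₁ / I₂ = (1.740)(304 rpm) / (3.497) = 151.2 rpm.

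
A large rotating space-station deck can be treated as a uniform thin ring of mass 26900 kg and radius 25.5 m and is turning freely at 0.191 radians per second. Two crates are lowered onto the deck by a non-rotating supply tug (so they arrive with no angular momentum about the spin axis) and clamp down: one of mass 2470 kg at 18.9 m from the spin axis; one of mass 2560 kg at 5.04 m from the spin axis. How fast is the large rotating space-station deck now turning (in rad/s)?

No external torque acts about the spin axis; L_before = L_after.
I_p = (26900)(25.5)² = 1.749e+07 kg·m².
Added inertia Σmr² = (2470)(18.9)² + (2560)(5.04)² = 9.473e+05 kg·m²; I_f = 1.749e+07 + 9.473e+05 = 1.844e+07 kg·m².
ω_f = I_p ω_i / I_f = (1.749e+07)(0.191) / 1.844e+07 = 0.1812 rad/s.

ω_f ≈ 0.181 rad/s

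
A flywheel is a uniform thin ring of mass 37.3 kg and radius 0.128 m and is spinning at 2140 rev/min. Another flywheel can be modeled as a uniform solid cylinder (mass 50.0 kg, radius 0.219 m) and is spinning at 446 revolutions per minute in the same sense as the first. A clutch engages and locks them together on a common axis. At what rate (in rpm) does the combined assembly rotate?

No external torque acts about the common axis, so total angular momentum is conserved.
Moments of inertia: I_A = (37.3)(0.128)² = 0.6111 kg·m²; I_B = ½(50.0)(0.219)² = 1.199 kg·m².
Taking A's sense as positive: L = (0.6111)(2140) + (1.199)(446) = 1843 kg·m²·rpm.
Combined I = 0.6111 + 1.199 = 1.810 kg·m².
ω_f = L / I = 1843 / 1.810 = 1018 rpm.

|ω_f| ≈ 1020 rpm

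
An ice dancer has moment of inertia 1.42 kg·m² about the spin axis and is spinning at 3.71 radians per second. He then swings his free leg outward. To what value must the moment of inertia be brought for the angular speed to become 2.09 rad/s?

I₂ ≈ 2.52 kg·m²

With no external torque about the axis, L is conserved: I₁ω₁ = I₂ω₂.
I₂ = I₁ω₁ / ω₂ = (1.42)(3.71) / (2.09) = 2.521 kg·m².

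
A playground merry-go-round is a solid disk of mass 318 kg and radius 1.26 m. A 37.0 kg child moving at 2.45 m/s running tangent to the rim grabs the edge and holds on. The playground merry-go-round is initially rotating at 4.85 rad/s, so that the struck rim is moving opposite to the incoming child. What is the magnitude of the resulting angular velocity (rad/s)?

The axle reaction passes through the axle and exerts no torque about it; angular momentum about the axle is conserved through the impact.
I_p = ½(318)(1.26)² = 252.4 kg·m². Taking the sense of the child's angular momentum as positive, L_{child} = m v R = (37.0)(2.45)(1.26) = 114.2 kg·m²/s.
L_i = −I_p ω_p + m v R = −(252.4)(4.85) + 114.2 = -1110 kg·m²/s.
After sticking, I_f = I_p + m R² = 252.4 + (37.0)(1.26)² = 311.2 kg·m².
ω_f = L_i / I_f = -1110 / 311.2 = -3.567 rad/s.

|ω_f| ≈ 3.57 rad/s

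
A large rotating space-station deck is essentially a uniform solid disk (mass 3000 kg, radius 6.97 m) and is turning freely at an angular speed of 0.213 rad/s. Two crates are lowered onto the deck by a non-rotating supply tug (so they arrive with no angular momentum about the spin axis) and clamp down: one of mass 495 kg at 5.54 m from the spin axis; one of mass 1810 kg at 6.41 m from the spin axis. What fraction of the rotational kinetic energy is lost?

No external torque acts about the spin axis; L_before = L_after.
I_p = ½(3000)(6.97)² = 72870 kg·m².
Added inertia Σmr² = (495)(5.54)² + (1810)(6.41)² = 89560 kg·m²; I_f = 72870 + 89560 = 1.624e+05 kg·m².
ω_f = I_p ω_i / I_f = (72870)(0.213) / 1.624e+05 = 0.09556 rad/s.
KE_i = ½(72870)(0.2130 rad/s)² = 1653 J; KE_f = ½(1.624e+05)(0.09556)² = 741.6 J.
Fraction lost = 0.5514.

fraction ≈ 0.551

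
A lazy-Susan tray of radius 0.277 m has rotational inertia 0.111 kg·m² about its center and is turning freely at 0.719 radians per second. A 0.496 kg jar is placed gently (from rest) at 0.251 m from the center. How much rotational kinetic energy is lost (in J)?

energy lost ≈ 0.00630 J

The added mass arrives with no angular momentum about the center, and any external torque about the center is negligible, so the system's angular momentum is conserved.
Added inertia Σmr² = (0.496)(0.251)² = 0.03125 kg·m²; I_f = 0.1110 + 0.03125 = 0.1422 kg·m².
ω_f = I_p ω_i / I_f = (0.1110)(0.719) / 0.1422 = 0.5611 rad/s.
KE_i = ½(0.1110)(0.7190 rad/s)² = 0.02869 J; KE_f = ½(0.1422)(0.5611)² = 0.02239 J.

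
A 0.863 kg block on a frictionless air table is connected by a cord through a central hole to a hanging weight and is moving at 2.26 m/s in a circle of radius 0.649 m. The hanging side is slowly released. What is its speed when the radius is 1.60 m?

The only horizontal force on the mass is along the cord (radial), so it exerts no torque about the hole and angular momentum m v r is conserved.
v₂ = v₁ r₁ / r₂ = (2.26)(0.649) / (1.60) = 0.9167 m/s.

v₂ ≈ 0.917 m/s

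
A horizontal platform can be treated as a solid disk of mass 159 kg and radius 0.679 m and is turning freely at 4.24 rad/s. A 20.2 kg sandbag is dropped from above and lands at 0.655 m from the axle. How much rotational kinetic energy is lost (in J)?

No external torque acts about the axle; L_before = L_after.
I_p = ½(159)(0.679)² = 36.65 kg·m².
Added inertia Σmr² = (20.2)(0.655)² = 8.666 kg·m²; I_f = 36.65 + 8.666 = 45.32 kg·m².
ω_f = I_p ω_i / I_f = (36.65)(4.24) / 45.32 = 3.429 rad/s.
KE_i = ½(36.65)(4.240 rad/s)² = 329.5 J; KE_f = ½(45.32)(3.429)² = 266.5 J.

energy lost ≈ 63.0 J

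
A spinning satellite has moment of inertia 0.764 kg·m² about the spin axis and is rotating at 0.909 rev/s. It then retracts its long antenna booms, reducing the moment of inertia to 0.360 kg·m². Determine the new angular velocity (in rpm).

ω₂ ≈ 116 rpm

No external torque acts about the spin axis, so angular momentum is conserved.
ω₂ = I₁ω₁ / I₂ = (0.7640)(0.909 rev/s) / (0.3600) = 1.929 rev/s = 115.7 rpm.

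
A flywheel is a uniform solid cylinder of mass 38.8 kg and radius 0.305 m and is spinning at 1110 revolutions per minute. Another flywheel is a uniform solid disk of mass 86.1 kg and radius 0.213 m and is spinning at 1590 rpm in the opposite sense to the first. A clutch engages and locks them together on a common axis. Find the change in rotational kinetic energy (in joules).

No external torque acts about the common axis, so total angular momentum is conserved.
Moments of inertia: I_A = ½(38.8)(0.305)² = 1.805 kg·m²; I_B = ½(86.1)(0.213)² = 1.953 kg·m².
Taking A's sense as positive: L = (1.805)(1110) − (1.953)(1590) = -1102 kg·m²·rpm.
Combined I = 1.805 + 1.953 = 3.758 kg·m².
ω_f = L / I = -1102 / 3.758 = -293.3 rpm.
KE_i = ½ΣIω² = 39270 J; KE_f = ½(3.758)(30.72)² = 1773 J.

ΔKE ≈ -37500 J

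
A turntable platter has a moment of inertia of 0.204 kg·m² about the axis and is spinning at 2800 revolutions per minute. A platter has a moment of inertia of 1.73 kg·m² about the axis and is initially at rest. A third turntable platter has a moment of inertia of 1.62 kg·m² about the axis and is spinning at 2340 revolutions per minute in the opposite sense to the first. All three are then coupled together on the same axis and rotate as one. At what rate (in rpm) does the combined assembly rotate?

The coupling torques are internal; angular momentum about the shared axis is conserved.
Taking A's sense as positive: L = (0.2040)(2800) − (1.620)(2340) = -3220 kg·m²·rpm.
Combined I = 0.2040 + 1.730 + 1.620 = 3.554 kg·m².
ω_f = L / I = -3220 / 3.554 = -905.9 rpm.

|ω_f| ≈ 906 rpm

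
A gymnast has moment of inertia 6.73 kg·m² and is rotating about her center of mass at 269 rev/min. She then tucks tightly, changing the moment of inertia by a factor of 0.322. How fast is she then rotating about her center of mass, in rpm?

No external torque acts about the spin axis, so angular momentum is conserved.
I₂ = 0.322 × 6.73 = 2.167 kg·m².
ω₂ = I₁ω₁ / I₂ = (6.730)(269 rpm) / (2.167) = 835.4 rpm.

ω₂ ≈ 835 rpm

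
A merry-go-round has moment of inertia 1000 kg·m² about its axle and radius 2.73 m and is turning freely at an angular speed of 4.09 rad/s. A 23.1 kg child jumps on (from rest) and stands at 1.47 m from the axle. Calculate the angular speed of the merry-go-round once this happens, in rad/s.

The added mass arrives with no angular momentum about the axle, and any external torque about the axle is negligible, so the system's angular momentum is conserved.
Added inertia Σmr² = (23.1)(1.47)² = 49.92 kg·m²; I_f = 1000 + 49.92 = 1050 kg·m².
ω_f = I_p ω_i / I_f = (1000)(4.09) / 1050 = 3.896 rad/s.

ω_f ≈ 3.90 rad/s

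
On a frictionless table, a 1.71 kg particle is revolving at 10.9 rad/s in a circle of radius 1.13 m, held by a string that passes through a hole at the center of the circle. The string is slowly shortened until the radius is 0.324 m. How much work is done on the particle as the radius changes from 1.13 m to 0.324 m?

No torque about the axis ⇒ m r₁² ω₁ = m r₂² ω₂.
ω₂ = ω₁ (r₁/r₂)² = (10.9)(1.13/0.324)² = 132.6 rad/s.
W = ΔKE = ½m(v₂² − v₁²) = 1448 J.

W ≈ 1450 J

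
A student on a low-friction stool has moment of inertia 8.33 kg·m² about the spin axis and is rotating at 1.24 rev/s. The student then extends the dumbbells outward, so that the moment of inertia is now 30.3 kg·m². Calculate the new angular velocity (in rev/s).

No external torque acts about the spin axis, so angular momentum is conserved.
ω₂ = I₁ω₁ / I₂ = (8.330)(1.24 rev/s) / (30.30) = 0.3409 rev/s.

ω₂ ≈ 0.341 rev/s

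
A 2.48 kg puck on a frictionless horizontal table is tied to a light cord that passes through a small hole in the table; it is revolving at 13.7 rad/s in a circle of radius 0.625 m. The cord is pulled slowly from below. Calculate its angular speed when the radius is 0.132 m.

No torque about the axis ⇒ m r₁² ω₁ = m r₂² ω₂.
ω₂ = ω₁ (r₁/r₂)² = (13.7)(0.625/0.132)² = 307.1 rad/s.

ω₂ ≈ 307 rad/s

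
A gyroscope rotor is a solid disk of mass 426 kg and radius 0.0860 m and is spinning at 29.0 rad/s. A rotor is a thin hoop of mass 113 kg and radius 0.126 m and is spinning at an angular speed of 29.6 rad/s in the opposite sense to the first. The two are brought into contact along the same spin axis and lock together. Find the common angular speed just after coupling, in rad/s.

No external torque acts about the common axis, so total angular momentum is conserved.
Moments of inertia: I_A = ½(426)(0.0860)² = 1.575 kg·m²; I_B = (113)(0.126)² = 1.794 kg·m².
Taking A's sense as positive: L = (1.575)(29.0) − (1.794)(29.6) = -7.417 kg·m²·rad/s.
Combined I = 1.575 + 1.794 = 3.369 kg·m².
ω_f = L / I = -7.417 / 3.369 = -2.201 rad/s.

|ω_f| ≈ 2.20 rad/s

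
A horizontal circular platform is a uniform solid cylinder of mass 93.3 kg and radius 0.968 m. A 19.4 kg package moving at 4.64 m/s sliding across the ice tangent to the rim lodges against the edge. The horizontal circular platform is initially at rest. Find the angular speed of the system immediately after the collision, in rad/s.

The axle reaction passes through the central axle and exerts no torque about it; angular momentum about the central axle is conserved through the impact.
I_p = ½(93.3)(0.968)² = 43.71 kg·m². Taking the sense of the package's angular momentum as positive, L_{package} = m v R = (19.4)(4.64)(0.968) = 87.14 kg·m²/s.
L_i = 0 + 87.14 = 87.14 kg·m²/s.
After sticking, I_f = I_p + m R² = 43.71 + (19.4)(0.968)² = 61.89 kg·m².
ω_f = L_i / I_f = 87.14 / 61.89 = 1.408 rad/s.

|ω_f| ≈ 1.41 rad/s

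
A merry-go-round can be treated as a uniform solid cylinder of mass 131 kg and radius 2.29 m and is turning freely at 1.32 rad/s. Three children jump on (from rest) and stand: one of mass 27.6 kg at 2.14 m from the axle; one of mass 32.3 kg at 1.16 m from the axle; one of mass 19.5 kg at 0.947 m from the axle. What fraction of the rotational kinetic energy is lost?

No external torque acts about the axle; L_before = L_after.
I_p = ½(131)(2.29)² = 343.5 kg·m².
Added inertia Σmr² = (27.6)(2.14)² + (32.3)(1.16)² + (19.5)(0.947)² = 187.3 kg·m²; I_f = 343.5 + 187.3 = 530.8 kg·m².
ω_f = I_p ω_i / I_f = (343.5)(1.32) / 530.8 = 0.8541 rad/s.
KE_i = ½(343.5)(1.320 rad/s)² = 299.2 J; KE_f = ½(530.8)(0.8541)² = 193.6 J.
Fraction lost = 0.3529.

fraction ≈ 0.353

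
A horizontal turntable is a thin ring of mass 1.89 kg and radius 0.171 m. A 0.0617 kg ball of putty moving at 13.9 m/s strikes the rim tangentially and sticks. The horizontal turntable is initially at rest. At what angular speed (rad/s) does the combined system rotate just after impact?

|ω_f| ≈ 2.57 rad/s

The axle reaction passes through the axle and exerts no torque about it; angular momentum about the axle is conserved through the impact.
I_p = (1.89)(0.171)² = 0.05527 kg·m². Taking the sense of the ball of putty's angular momentum as positive, L_{ball} = m v R = (0.0617)(13.9)(0.171) = 0.1467 kg·m²/s.
L_i = 0 + 0.1467 = 0.1467 kg·m²/s.
After sticking, I_f = I_p + m R² = 0.05527 + (0.0617)(0.171)² = 0.05707 kg·m².
ω_f = L_i / I_f = 0.1467 / 0.05707 = 2.570 rad/s.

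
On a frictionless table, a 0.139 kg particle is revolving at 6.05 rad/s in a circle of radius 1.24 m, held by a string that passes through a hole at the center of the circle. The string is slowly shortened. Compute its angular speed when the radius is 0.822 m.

ω₂ ≈ 13.8 rad/s

No torque about the axis ⇒ m r₁² ω₁ = m r₂² ω₂.
ω₂ = ω₁ (r₁/r₂)² = (6.05)(1.24/0.822)² = 13.77 rad/s.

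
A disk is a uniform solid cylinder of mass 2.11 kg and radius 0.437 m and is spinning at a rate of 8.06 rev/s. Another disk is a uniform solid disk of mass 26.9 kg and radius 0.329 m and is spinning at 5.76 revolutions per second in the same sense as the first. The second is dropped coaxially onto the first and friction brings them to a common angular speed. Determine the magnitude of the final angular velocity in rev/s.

|ω_f| ≈ 6.04 rev/s

The coupling torques are internal; angular momentum about the shared axis is conserved.
Moments of inertia: I_A = ½(2.11)(0.437)² = 0.2015 kg·m²; I_B = ½(26.9)(0.329)² = 1.456 kg·m².
Taking A's sense as positive: L = (0.2015)(8.06) + (1.456)(5.76) = 10.01 kg·m²·rev/s.
Combined I = 0.2015 + 1.456 = 1.657 kg·m².
ω_f = L / I = 10.01 / 1.657 = 6.040 rev/s.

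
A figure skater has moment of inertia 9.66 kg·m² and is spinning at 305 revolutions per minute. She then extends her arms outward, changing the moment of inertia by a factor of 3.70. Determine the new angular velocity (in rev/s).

Angular momentum about the spin axis is conserved since the torque about it is zero.
I₂ = 3.70 × 9.66 = 35.74 kg·m².
ω₂ = I₁ω₁ / I₂ = (9.660)(305 rpm) / (35.74) = 82.43 rpm = 1.374 rev/s.

ω₂ ≈ 1.37 rev/s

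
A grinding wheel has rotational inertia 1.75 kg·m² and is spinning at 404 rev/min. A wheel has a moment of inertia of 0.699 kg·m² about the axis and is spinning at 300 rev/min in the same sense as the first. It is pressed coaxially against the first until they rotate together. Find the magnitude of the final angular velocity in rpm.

|ω_f| ≈ 374 rpm

No external torque acts about the common axis, so total angular momentum is conserved.
Taking A's sense as positive: L = (1.750)(404) + (0.6990)(300) = 916.7 kg·m²·rpm.
Combined I = 1.750 + 0.6990 = 2.449 kg·m².
ω_f = L / I = 916.7 / 2.449 = 374.3 rpm.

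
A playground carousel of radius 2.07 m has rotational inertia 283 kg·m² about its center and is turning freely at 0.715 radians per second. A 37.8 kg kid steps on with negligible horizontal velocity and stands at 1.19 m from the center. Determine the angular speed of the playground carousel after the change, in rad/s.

No external torque acts about the center; L_before = L_after.
Added inertia Σmr² = (37.8)(1.19)² = 53.53 kg·m²; I_f = 283.0 + 53.53 = 336.5 kg·m².
ω_f = I_p ω_i / I_f = (283.0)(0.715) / 336.5 = 0.6013 rad/s.

ω_f ≈ 0.601 rad/s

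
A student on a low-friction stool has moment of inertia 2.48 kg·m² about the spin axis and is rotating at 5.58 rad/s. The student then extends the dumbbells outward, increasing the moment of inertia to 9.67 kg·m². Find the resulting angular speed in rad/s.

ω₂ ≈ 1.43 rad/s

No external torque acts about the spin axis, so angular momentum is conserved.
ω₂ = I₁ω₁ / I₂ = (2.480)(5.58 rad/s) / (9.670) = 1.431 rad/s.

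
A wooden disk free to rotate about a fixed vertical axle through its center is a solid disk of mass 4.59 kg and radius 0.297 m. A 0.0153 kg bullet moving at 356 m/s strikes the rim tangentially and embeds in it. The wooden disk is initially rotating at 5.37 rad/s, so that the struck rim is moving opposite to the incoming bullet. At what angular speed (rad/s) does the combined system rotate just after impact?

|ω_f| ≈ 2.60 rad/s

About the axle the impulsive forces during the collision are internal, so angular momentum about that axis is conserved.
I_p = ½(4.59)(0.297)² = 0.2024 kg·m². Taking the sense of the bullet's angular momentum as positive, L_{bullet} = m v R = (0.0153)(356)(0.297) = 1.618 kg·m²/s.
L_i = −I_p ω_p + m v R = −(0.2024)(5.37) + 1.618 = 0.5306 kg·m²/s.
After sticking, I_f = I_p + m R² = 0.2024 + (0.0153)(0.297)² = 0.2038 kg·m².
ω_f = L_i / I_f = 0.5306 / 0.2038 = 2.604 rad/s.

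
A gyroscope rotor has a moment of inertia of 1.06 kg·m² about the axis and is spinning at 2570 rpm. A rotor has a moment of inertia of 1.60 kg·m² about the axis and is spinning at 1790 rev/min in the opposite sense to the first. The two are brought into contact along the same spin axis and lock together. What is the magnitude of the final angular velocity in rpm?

|ω_f| ≈ 52.6 rpm

No external torque acts about the common axis, so total angular momentum is conserved.
Taking A's sense as positive: L = (1.060)(2570) − (1.600)(1790) = -139.8 kg·m²·rpm.
Combined I = 1.060 + 1.600 = 2.660 kg·m².
ω_f = L / I = -139.8 / 2.660 = -52.56 rpm.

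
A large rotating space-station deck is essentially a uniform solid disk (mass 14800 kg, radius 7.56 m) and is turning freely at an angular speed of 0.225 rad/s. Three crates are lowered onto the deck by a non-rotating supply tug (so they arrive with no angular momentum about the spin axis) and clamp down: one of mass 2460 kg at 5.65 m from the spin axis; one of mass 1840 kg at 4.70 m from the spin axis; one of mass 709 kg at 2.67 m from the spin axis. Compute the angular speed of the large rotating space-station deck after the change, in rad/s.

ω_f ≈ 0.174 rad/s

The added mass arrives with no angular momentum about the spin axis, and any external torque about the spin axis is negligible, so the system's angular momentum is conserved.
I_p = ½(14800)(7.56)² = 4.229e+05 kg·m².
Added inertia Σmr² = (2460)(5.65)² + (1840)(4.70)² + (709)(2.67)² = 1.242e+05 kg·m²; I_f = 4.229e+05 + 1.242e+05 = 5.472e+05 kg·m².
ω_f = I_p ω_i / I_f = (4.229e+05)(0.225) / 5.472e+05 = 0.1739 rad/s.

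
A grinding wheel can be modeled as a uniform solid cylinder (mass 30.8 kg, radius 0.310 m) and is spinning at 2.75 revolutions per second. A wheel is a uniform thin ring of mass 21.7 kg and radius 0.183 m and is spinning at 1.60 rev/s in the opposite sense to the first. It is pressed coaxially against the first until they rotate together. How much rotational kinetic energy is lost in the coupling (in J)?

ΔKE lost ≈ 182 J

No external torque acts about the common axis, so total angular momentum is conserved.
Moments of inertia: I_A = ½(30.8)(0.310)² = 1.480 kg·m²; I_B = (21.7)(0.183)² = 0.7267 kg·m².
Taking A's sense as positive: L = (1.480)(2.75) − (0.7267)(1.60) = 2.907 kg·m²·rev/s.
Combined I = 1.480 + 0.7267 = 2.207 kg·m².
ω_f = L / I = 2.907 / 2.207 = 1.317 rev/s.
KE_i = ½ΣIω² = 257.6 J; KE_f = ½(2.207)(8.278)² = 75.60 J.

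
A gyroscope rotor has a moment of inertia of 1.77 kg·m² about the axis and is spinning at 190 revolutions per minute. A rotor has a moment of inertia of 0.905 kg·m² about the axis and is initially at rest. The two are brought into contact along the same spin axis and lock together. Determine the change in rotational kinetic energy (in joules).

ΔKE ≈ -119 J

The coupling torques are internal; angular momentum about the shared axis is conserved.
Taking A's sense as positive: L = (1.770)(190) = 336.3 kg·m²·rpm.
Combined I = 1.770 + 0.9050 = 2.675 kg·m².
ω_f = L / I = 336.3 / 2.675 = 125.7 rpm.
KE_i = ½ΣIω² = 350.4 J; KE_f = ½(2.675)(13.17)² = 231.8 J.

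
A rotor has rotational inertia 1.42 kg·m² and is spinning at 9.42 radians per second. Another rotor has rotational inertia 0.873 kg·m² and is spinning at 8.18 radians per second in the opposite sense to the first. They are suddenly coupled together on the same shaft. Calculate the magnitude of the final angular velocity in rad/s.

|ω_f| ≈ 2.72 rad/s

No external torque acts about the common axis, so total angular momentum is conserved.
Taking A's sense as positive: L = (1.420)(9.42) − (0.8730)(8.18) = 6.235 kg·m²·rad/s.
Combined I = 1.420 + 0.8730 = 2.293 kg·m².
ω_f = L / I = 6.235 / 2.293 = 2.719 rad/s.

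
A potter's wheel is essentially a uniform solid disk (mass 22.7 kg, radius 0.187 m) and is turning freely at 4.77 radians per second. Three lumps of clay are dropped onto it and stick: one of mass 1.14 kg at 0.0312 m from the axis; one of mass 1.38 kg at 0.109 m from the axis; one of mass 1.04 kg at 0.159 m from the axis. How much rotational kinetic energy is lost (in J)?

energy lost ≈ 0.449 J

The added mass arrives with no angular momentum about the axis, and any external torque about the axis is negligible, so the system's angular momentum is conserved.
I_p = ½(22.7)(0.187)² = 0.3969 kg·m².
Added inertia Σmr² = (1.14)(0.0312)² + (1.38)(0.109)² + (1.04)(0.159)² = 0.04380 kg·m²; I_f = 0.3969 + 0.04380 = 0.4407 kg·m².
ω_f = I_p ω_i / I_f = (0.3969)(4.77) / 0.4407 = 4.296 rad/s.
KE_i = ½(0.3969)(4.770 rad/s)² = 4.515 J; KE_f = ½(0.4407)(4.296)² = 4.067 J.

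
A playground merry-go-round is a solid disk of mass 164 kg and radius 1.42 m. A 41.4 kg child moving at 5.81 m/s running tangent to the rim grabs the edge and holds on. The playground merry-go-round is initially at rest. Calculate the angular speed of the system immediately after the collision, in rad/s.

|ω_f| ≈ 1.37 rad/s

The axle reaction passes through the axle and exerts no torque about it; angular momentum about the axle is conserved through the impact.
I_p = ½(164)(1.42)² = 165.3 kg·m². Taking the sense of the child's angular momentum as positive, L_{child} = m v R = (41.4)(5.81)(1.42) = 341.6 kg·m²/s.
L_i = 0 + 341.6 = 341.6 kg·m²/s.
After sticking, I_f = I_p + m R² = 165.3 + (41.4)(1.42)² = 248.8 kg·m².
ω_f = L_i / I_f = 341.6 / 248.8 = 1.373 rad/s.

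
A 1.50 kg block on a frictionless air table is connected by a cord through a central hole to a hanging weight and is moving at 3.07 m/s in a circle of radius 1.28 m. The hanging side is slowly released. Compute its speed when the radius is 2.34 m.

v₂ ≈ 1.68 m/s

Central (radial) force ⇒ zero torque about the center ⇒ m v r is constant.
v₂ = v₁ r₁ / r₂ = (3.07)(1.28) / (2.34) = 1.679 m/s.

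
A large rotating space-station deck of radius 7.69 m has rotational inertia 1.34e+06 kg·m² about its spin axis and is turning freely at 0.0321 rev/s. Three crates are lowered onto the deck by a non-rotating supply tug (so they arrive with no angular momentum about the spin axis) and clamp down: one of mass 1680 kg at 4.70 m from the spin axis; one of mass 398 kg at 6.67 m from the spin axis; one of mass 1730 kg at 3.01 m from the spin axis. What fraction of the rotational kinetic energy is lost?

fraction ≈ 0.0500

The added mass arrives with no angular momentum about the spin axis, and any external torque about the spin axis is negligible, so the system's angular momentum is conserved.
Added inertia Σmr² = (1680)(4.70)² + (398)(6.67)² + (1730)(3.01)² = 70490 kg·m²; I_f = 1.340e+06 + 70490 = 1.410e+06 kg·m².
ω_f = I_p ω_i / I_f = (1.340e+06)(0.0321) / 1.410e+06 = 0.03050 rev/s.
KE_i = ½(1.340e+06)(0.2017 rad/s)² = 27250 J; KE_f = ½(1.410e+06)(0.1916)² = 25890 J.
Fraction lost = 0.04998.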